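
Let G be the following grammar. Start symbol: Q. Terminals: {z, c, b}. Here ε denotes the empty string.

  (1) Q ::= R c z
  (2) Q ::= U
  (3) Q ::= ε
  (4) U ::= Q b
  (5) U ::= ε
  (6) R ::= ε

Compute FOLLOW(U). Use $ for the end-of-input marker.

FIRST(R) = {ε}
FIRST(Q) = {ε, b, c}  (via R c z, U)
FIRST(U) = {ε, b, c}  (via Q b)
FOLLOW(Q) includes $ since Q is the start symbol.
FOLLOW(Q): in U::=Q b, Q is followed by b with FIRST {b}. Thus FOLLOW(Q) = {$, b}.
FOLLOW(U): in Q::=U, the suffix after U is empty, so FOLLOW(U) ⊇ FOLLOW(Q) = {$, b}. Thus FOLLOW(U) = {$, b}.
FOLLOW(R): in Q::=R c z, R is followed by c z with FIRST {c}. Thus FOLLOW(R) = {c}.

{$, b}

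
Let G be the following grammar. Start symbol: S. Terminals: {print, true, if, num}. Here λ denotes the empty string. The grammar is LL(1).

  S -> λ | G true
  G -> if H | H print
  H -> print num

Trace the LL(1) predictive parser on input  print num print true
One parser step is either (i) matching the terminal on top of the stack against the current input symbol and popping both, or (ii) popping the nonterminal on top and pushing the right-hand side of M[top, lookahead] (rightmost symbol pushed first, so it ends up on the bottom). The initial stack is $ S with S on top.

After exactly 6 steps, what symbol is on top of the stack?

     Stack                   Input                   Action
  1  $ S                     print num print true $  expand S -> G true
  2  $ true G                print num print true $  expand G -> H print
  3  $ true print H          print num print true $  expand H -> print num
  4  $ true print num print  print num print true $  match print
  5  $ true print num        num print true $        match num
  6  $ true print            print true $            match print
Stack after step 6: $ true (top = true).

true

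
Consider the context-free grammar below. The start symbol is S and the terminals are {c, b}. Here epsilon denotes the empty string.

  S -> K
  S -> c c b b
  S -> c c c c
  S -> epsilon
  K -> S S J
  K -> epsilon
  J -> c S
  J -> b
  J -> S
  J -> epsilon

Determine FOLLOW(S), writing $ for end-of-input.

{$, b, c}

FIRST(S) = {epsilon, b, c}  (via K)
FIRST(J) = {epsilon, b, c}  (via S)
FIRST(K) = {epsilon, b, c}  (via S S J)
FOLLOW(S) includes $ since S is the start symbol.
FOLLOW(S): in K->S S J (occurrence 1), S is followed by S J with FIRST {epsilon, b, c}; in K->S S J (occurrence 1), the suffix after S is nullable, so FOLLOW(S) ⊇ FOLLOW(K) = {$, b, c}; in K->S S J (occurrence 2), S is followed by J with FIRST {epsilon, b, c}; in K->S S J (occurrence 2), the suffix after S is nullable, so FOLLOW(S) ⊇ FOLLOW(K) = {$, b, c}; in J->c S, the suffix after S is empty, so FOLLOW(S) ⊇ FOLLOW(J) = {$, b, c}; in J->S, the suffix after S is empty, so FOLLOW(S) ⊇ FOLLOW(J) = {$, b, c}. Thus FOLLOW(S) = {$, b, c}.
FOLLOW(K): in S->K, the suffix after K is empty, so FOLLOW(K) ⊇ FOLLOW(S) = {$, b, c}. Thus FOLLOW(K) = {$, b, c}.
FOLLOW(J): in K->S S J, the suffix after J is empty, so FOLLOW(J) ⊇ FOLLOW(K) = {$, b, c}. Thus FOLLOW(J) = {$, b, c}.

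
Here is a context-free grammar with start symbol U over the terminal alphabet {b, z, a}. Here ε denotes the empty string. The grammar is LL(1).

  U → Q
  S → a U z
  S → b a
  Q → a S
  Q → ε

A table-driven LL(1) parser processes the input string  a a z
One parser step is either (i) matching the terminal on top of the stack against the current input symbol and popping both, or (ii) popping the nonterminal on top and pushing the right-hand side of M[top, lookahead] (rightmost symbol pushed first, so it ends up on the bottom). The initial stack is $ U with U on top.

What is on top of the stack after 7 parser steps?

z

step 1: stack=$ U  input=a a z $  — expand U → Q
step 2: stack=$ Q  input=a a z $  — expand Q → a S
step 3: stack=$ S a  input=a a z $  — match a
step 4: stack=$ S  input=a z $  — expand S → a U z
step 5: stack=$ z U a  input=a z $  — match a
step 6: stack=$ z U  input=z $  — expand U → Q
step 7: stack=$ z Q  input=z $  — expand Q → ε
Stack after step 7: $ z (top = z).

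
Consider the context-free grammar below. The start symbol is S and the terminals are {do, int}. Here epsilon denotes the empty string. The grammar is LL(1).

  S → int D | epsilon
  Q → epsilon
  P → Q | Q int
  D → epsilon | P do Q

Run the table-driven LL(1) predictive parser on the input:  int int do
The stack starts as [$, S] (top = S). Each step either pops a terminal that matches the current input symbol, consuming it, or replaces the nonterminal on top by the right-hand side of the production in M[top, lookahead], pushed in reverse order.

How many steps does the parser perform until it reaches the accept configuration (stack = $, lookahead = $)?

step 1: stack=$ S  input=int int do $  — expand S → int D
step 2: stack=$ D int  input=int int do $  — match int
step 3: stack=$ D  input=int do $  — expand D → P do Q
step 4: stack=$ Q do P  input=int do $  — expand P → Q int
step 5: stack=$ Q do int Q  input=int do $  — expand Q → epsilon
step 6: stack=$ Q do int  input=int do $  — match int
step 7: stack=$ Q do  input=do $  — match do
step 8: stack=$ Q  input=$  — expand Q → epsilon
Accept reached after 8 steps.

8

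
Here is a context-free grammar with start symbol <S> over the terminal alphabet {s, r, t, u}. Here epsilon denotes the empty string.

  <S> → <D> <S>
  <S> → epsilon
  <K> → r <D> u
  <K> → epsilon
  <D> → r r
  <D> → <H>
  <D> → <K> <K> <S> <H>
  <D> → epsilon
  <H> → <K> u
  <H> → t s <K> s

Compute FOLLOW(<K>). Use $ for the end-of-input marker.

FIRST(<K>) = {epsilon, r}
FIRST(<H>) = {r, t, u}  (via <K> u)
FIRST(<S>) = {epsilon, r, t, u}  (via <D> <S>)
FIRST(<D>) = {epsilon, r, t, u}  (via <H>, <K> <K> <S> <H>)
FOLLOW(<S>) includes $ since <S> is the start symbol.
FOLLOW(<S>): in <S>→<D> <S>, the suffix after <S> is empty (adds nothing new); in <D>→<K> <K> <S> <H>, <S> is followed by <H> with FIRST {r, t, u}. Thus FOLLOW(<S>) = {$, r, t, u}.
FOLLOW(<K>): in <D>→<K> <K> <S> <H> (occurrence 1), <K> is followed by <K> <S> <H> with FIRST {r, t, u}; in <D>→<K> <K> <S> <H> (occurrence 2), <K> is followed by <S> <H> with FIRST {r, t, u}; in <H>→<K> u, <K> is followed by u with FIRST {u}; in <H>→t s <K> s, <K> is followed by s with FIRST {s}. Thus FOLLOW(<K>) = {r, s, t, u}.
FOLLOW(<D>): in <S>→<D> <S>, <D> is followed by <S> with FIRST {epsilon, r, t, u}; in <S>→<D> <S>, the suffix after <D> is nullable, so FOLLOW(<D>) ⊇ FOLLOW(<S>) = {$, r, t, u}; in <K>→r <D> u, <D> is followed by u with FIRST {u}. Thus FOLLOW(<D>) = {$, r, t, u}.
FOLLOW(<H>): in <D>→<H>, the suffix after <H> is empty, so FOLLOW(<H>) ⊇ FOLLOW(<D>) = {$, r, t, u}; in <D>→<K> <K> <S> <H>, the suffix after <H> is empty, so FOLLOW(<H>) ⊇ FOLLOW(<D>) = {$, r, t, u}. Thus FOLLOW(<H>) = {$, r, t, u}.

{r, s, t, u}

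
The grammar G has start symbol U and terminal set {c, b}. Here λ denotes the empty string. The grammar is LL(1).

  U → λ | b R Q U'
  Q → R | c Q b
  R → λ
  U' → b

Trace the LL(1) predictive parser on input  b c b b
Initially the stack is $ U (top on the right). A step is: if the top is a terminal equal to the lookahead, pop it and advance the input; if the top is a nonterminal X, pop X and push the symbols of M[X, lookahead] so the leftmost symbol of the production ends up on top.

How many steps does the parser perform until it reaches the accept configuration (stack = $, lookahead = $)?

step 1: stack=$ U  input=b c b b $  — expand U → b R Q U'
step 2: stack=$ U' Q R b  input=b c b b $  — match b
step 3: stack=$ U' Q R  input=c b b $  — expand R → λ
step 4: stack=$ U' Q  input=c b b $  — expand Q → c Q b
step 5: stack=$ U' b Q c  input=c b b $  — match c
step 6: stack=$ U' b Q  input=b b $  — expand Q → R
step 7: stack=$ U' b R  input=b b $  — expand R → λ
step 8: stack=$ U' b  input=b b $  — match b
step 9: stack=$ U'  input=b $  — expand U' → b
step 10: stack=$ b  input=b $  — match b
Accept reached after 10 steps.

10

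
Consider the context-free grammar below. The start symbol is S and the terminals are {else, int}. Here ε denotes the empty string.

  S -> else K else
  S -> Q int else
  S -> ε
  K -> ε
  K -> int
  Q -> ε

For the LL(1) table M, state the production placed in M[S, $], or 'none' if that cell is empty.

S -> ε

FIRST(K): from K->ε we get {ε}; from K->int we get {int}. So FIRST(K) = {ε, int}.
FIRST(Q): from Q->ε we get {ε}. So FIRST(Q) = {ε}.
FIRST(S): from S->else K else we get {else}; from S->Q int else we get {int}; from S->ε we get {ε}. So FIRST(S) = {ε, else, int}.
FOLLOW(S) includes $ since S is the start symbol.
FOLLOW(S): S appears on no right-hand side. Thus FOLLOW(S) = {$}.
For S -> else K else: FIRST(else K else) = {else}, so it goes in M[S, t] for t ∈ {else}.
For S -> Q int else: FIRST(Q int else) = {int}, so it goes in M[S, t] for t ∈ {int}.
For S -> ε: FIRST(ε) = {ε}, so it goes in M[S, t] for t ∈ {}; since ε ∈ FIRST, also for every t ∈ FOLLOW(S) = {$}.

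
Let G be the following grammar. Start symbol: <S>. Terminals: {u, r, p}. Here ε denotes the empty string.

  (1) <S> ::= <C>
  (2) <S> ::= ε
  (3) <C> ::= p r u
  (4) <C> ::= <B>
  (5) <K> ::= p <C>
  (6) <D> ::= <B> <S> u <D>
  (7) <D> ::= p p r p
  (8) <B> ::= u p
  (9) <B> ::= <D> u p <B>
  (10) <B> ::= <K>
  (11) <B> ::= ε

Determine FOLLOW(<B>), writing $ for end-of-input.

FIRST(<K>): from <K>::=p <C> we get {p}. So FIRST(<K>) = {p}.
FIRST(<S>): from <S>::=<C> we get {ε, p, u}; from <S>::=ε we get {ε}. So FIRST(<S>) = {ε, p, u}.
FIRST(<C>): from <C>::=p r u we get {p}; from <C>::=<B> we get {ε, p, u}. So FIRST(<C>) = {ε, p, u}.
FIRST(<D>): from <D>::=<B> <S> u <D> we get {p, u}; from <D>::=p p r p we get {p}. So FIRST(<D>) = {p, u}.
FIRST(<B>): from <B>::=u p we get {u}; from <B>::=<D> u p <B> we get {p, u}; from <B>::=<K> we get {p}; from <B>::=ε we get {ε}. So FIRST(<B>) = {ε, p, u}.
FOLLOW(<S>) includes $ since <S> is the start symbol.
FOLLOW(<S>): in <D>::=<B> <S> u <D>, <S> is followed by u <D> with FIRST {u}. Thus FOLLOW(<S>) = {$, u}.
FOLLOW(<D>): in <D>::=<B> <S> u <D>, the suffix after <D> is empty (adds nothing new); in <B>::=<D> u p <B>, <D> is followed by u p <B> with FIRST {u}. Thus FOLLOW(<D>) = {u}.
FOLLOW(<C>): in <S>::=<C>, the suffix after <C> is empty, so FOLLOW(<C>) ⊇ FOLLOW(<S>) = {$, u}; in <K>::=p <C>, the suffix after <C> is empty, so FOLLOW(<C>) ⊇ FOLLOW(<K>) = {$, p, u}. Thus FOLLOW(<C>) = {$, p, u}.
FOLLOW(<B>): in <C>::=<B>, the suffix after <B> is empty, so FOLLOW(<B>) ⊇ FOLLOW(<C>) = {$, p, u}; in <D>::=<B> <S> u <D>, <B> is followed by <S> u <D> with FIRST {p, u}; in <B>::=<D> u p <B>, the suffix after <B> is empty (adds nothing new). Thus FOLLOW(<B>) = {$, p, u}.
FOLLOW(<K>): in <B>::=<K>, the suffix after <K> is empty, so FOLLOW(<K>) ⊇ FOLLOW(<B>) = {$, p, u}. Thus FOLLOW(<K>) = {$, p, u}.

{$, p, u}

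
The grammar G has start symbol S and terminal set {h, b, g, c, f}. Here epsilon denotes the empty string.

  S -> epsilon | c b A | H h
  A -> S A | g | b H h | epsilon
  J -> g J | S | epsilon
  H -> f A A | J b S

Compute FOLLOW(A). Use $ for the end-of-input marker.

{$, b, c, f, g, h}

FIRST(S): from S->epsilon we get {epsilon}; from S->c b A we get {c}; from S->H h we get {b, c, f, g}. So FIRST(S) = {epsilon, b, c, f, g}.
FIRST(A): from A->S A we get {epsilon, b, c, f, g}; from A->g we get {g}; from A->b H h we get {b}; from A->epsilon we get {epsilon}. So FIRST(A) = {epsilon, b, c, f, g}.
FIRST(J): from J->g J we get {g}; from J->S we get {epsilon, b, c, f, g}; from J->epsilon we get {epsilon}. So FIRST(J) = {epsilon, b, c, f, g}.
FIRST(H): from H->f A A we get {f}; from H->J b S we get {b, c, f, g}. So FIRST(H) = {b, c, f, g}.
FOLLOW(S) includes $ since S is the start symbol.
FOLLOW(J): in J->g J, the suffix after J is empty (adds nothing new); in H->J b S, J is followed by b S with FIRST {b}. Thus FOLLOW(J) = {b}.
FOLLOW(H): in S->H h, H is followed by h with FIRST {h}; in A->b H h, H is followed by h with FIRST {h}. Thus FOLLOW(H) = {h}.
FOLLOW(S): in A->S A, S is followed by A with FIRST {epsilon, b, c, f, g}; in A->S A, the suffix after S is nullable, so FOLLOW(S) ⊇ FOLLOW(A) = {$, b, c, f, g, h}; in J->S, the suffix after S is empty, so FOLLOW(S) ⊇ FOLLOW(J) = {b}; in H->J b S, the suffix after S is empty, so FOLLOW(S) ⊇ FOLLOW(H) = {h}. Thus FOLLOW(S) = {$, b, c, f, g, h}.
FOLLOW(A): in S->c b A, the suffix after A is empty, so FOLLOW(A) ⊇ FOLLOW(S) = {$, b, c, f, g, h}; in A->S A, the suffix after A is empty (adds nothing new); in H->f A A (occurrence 1), A is followed by A with FIRST {epsilon, b, c, f, g}; in H->f A A (occurrence 1), the suffix after A is nullable, so FOLLOW(A) ⊇ FOLLOW(H) = {h}; in H->f A A (occurrence 2), the suffix after A is empty, so FOLLOW(A) ⊇ FOLLOW(H) = {h}. Thus FOLLOW(A) = {$, b, c, f, g, h}.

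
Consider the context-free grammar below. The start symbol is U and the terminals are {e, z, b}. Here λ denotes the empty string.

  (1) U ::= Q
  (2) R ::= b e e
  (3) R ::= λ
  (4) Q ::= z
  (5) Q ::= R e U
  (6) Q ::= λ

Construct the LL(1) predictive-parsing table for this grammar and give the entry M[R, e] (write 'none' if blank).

FIRST(R): from R::=b e e we get {b}; from R::=λ we get {λ}. So FIRST(R) = {λ, b}.
FIRST(Q): from Q::=z we get {z}; from Q::=R e U we get {b, e}; from Q::=λ we get {λ}. So FIRST(Q) = {λ, b, e, z}.
FIRST(U): from U::=Q we get {λ, b, e, z}. So FIRST(U) = {λ, b, e, z}.
FOLLOW(U) includes $ since U is the start symbol.
FOLLOW(R): in Q::=R e U, R is followed by e U with FIRST {e}. Thus FOLLOW(R) = {e}.
For R ::= b e e: FIRST(b e e) = {b}, so it goes in M[R, t] for t ∈ {b}.
For R ::= λ: FIRST(λ) = {λ}, so it goes in M[R, t] for t ∈ {}; since λ ∈ FIRST, also for every t ∈ FOLLOW(R) = {e}.

R ::= λ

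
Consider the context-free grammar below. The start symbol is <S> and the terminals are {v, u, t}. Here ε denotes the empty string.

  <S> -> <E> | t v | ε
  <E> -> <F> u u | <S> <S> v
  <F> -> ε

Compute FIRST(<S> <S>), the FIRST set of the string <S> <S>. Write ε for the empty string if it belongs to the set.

{ε, t, u, v}

FIRST(<F>): from <F>->ε we get {ε}. So FIRST(<F>) = {ε}.
FIRST(<S>): from <S>-><E> we get {t, u, v}; from <S>->t v we get {t}; from <S>->ε we get {ε}. So FIRST(<S>) = {ε, t, u, v}.
FIRST(<E>): from <E>-><F> u u we get {u}; from <E>-><S> <S> v we get {t, u, v}. So FIRST(<E>) = {t, u, v}.
FIRST(<S> <S>): take FIRST of each symbol in turn, carrying on past any symbol whose FIRST contains ε; result {ε, t, u, v}.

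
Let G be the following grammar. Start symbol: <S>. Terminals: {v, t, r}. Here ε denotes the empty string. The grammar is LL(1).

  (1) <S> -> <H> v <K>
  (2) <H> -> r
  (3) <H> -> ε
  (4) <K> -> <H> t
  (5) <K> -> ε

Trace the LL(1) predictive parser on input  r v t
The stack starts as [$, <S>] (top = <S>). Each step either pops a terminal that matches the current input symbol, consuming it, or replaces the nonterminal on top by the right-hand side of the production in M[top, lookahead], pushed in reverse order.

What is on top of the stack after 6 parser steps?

     Stack        Input    Action
  1  $ <S>        r v t $  expand <S> -> <H> v <K>
  2  $ <K> v <H>  r v t $  expand <H> -> r
  3  $ <K> v r    r v t $  match r
  4  $ <K> v      v t $    match v
  5  $ <K>        t $      expand <K> -> <H> t
  6  $ t <H>      t $      expand <H> -> ε
Stack after step 6: $ t (top = t).

t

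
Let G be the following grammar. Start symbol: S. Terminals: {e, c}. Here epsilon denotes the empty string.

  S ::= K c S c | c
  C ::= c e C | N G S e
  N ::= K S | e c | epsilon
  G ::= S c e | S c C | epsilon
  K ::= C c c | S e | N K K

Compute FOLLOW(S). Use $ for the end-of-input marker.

FIRST(S) = {c, e}  (via K c S c)
FIRST(G) = {epsilon, c, e}  (via S c e, S c C)
FIRST(C) = {c, e}  (via N G S e)
FIRST(N) = {epsilon, c, e}  (via K S)
FIRST(K) = {c, e}  (via C c c, S e, N K K)
FOLLOW(S) includes $ since S is the start symbol.
FOLLOW(N): in C::=N G S e, N is followed by G S e with FIRST {c, e}; in K::=N K K, N is followed by K K with FIRST {c, e}. Thus FOLLOW(N) = {c, e}.
FOLLOW(S): in S::=K c S c, S is followed by c with FIRST {c}; in C::=N G S e, S is followed by e with FIRST {e}; in N::=K S, the suffix after S is empty, so FOLLOW(S) ⊇ FOLLOW(N) = {c, e}; in G::=S c e, S is followed by c e with FIRST {c}; in G::=S c C, S is followed by c C with FIRST {c}; in K::=S e, S is followed by e with FIRST {e}. Thus FOLLOW(S) = {$, c, e}.
FOLLOW(G): in C::=N G S e, G is followed by S e with FIRST {c, e}. Thus FOLLOW(G) = {c, e}.
FOLLOW(C): in C::=c e C, the suffix after C is empty (adds nothing new); in G::=S c C, the suffix after C is empty, so FOLLOW(C) ⊇ FOLLOW(G) = {c, e}; in K::=C c c, C is followed by c c with FIRST {c}. Thus FOLLOW(C) = {c, e}.
FOLLOW(K): in S::=K c S c, K is followed by c S c with FIRST {c}; in N::=K S, K is followed by S with FIRST {c, e}; in K::=N K K (occurrence 1), K is followed by K with FIRST {c, e}; in K::=N K K (occurrence 2), the suffix after K is empty (adds nothing new). Thus FOLLOW(K) = {c, e}.

{$, c, e}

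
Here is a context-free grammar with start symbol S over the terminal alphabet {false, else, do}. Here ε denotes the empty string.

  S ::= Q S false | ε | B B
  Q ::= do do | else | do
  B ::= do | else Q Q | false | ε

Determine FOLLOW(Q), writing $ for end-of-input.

{$, do, else, false}

FIRST(Q) = {do, else}
FIRST(B) = {ε, do, else, false}
FIRST(S) = {ε, do, else, false}  (via Q S false, B B)
FOLLOW(S) includes $ since S is the start symbol.
FOLLOW(S): in S::=Q S false, S is followed by false with FIRST {false}. Thus FOLLOW(S) = {$, false}.
FOLLOW(B): in S::=B B (occurrence 1), B is followed by B with FIRST {ε, do, else, false}; in S::=B B (occurrence 1), the suffix after B is nullable, so FOLLOW(B) ⊇ FOLLOW(S) = {$, false}; in S::=B B (occurrence 2), the suffix after B is empty, so FOLLOW(B) ⊇ FOLLOW(S) = {$, false}. Thus FOLLOW(B) = {$, do, else, false}.
FOLLOW(Q): in S::=Q S false, Q is followed by S false with FIRST {do, else, false}; in B::=else Q Q (occurrence 1), Q is followed by Q with FIRST {do, else}; in B::=else Q Q (occurrence 2), the suffix after Q is empty, so FOLLOW(Q) ⊇ FOLLOW(B) = {$, do, else, false}. Thus FOLLOW(Q) = {$, do, else, false}.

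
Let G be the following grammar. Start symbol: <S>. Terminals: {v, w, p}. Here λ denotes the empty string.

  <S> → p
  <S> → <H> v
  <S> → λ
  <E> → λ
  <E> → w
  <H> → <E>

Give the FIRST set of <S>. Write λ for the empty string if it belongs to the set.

{λ, p, v, w}

FIRST(<E>): from <E>→λ we get {λ}; from <E>→w we get {w}. So FIRST(<E>) = {λ, w}.
FIRST(<H>): from <H>→<E> we get {λ, w}. So FIRST(<H>) = {λ, w}.
FIRST(<S>): from <S>→p we get {p}; from <S>→<H> v we get {v, w}; from <S>→λ we get {λ}. So FIRST(<S>) = {λ, p, v, w}.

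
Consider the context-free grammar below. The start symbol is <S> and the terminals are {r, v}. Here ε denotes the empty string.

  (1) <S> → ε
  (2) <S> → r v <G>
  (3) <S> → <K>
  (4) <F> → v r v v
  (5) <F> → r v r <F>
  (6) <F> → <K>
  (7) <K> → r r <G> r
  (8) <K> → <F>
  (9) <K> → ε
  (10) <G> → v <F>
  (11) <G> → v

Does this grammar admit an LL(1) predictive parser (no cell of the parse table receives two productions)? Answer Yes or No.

No

FIRST(<S>) = {ε, r, v}
FIRST(<F>) = {ε, r, v}
FIRST(<K>) = {ε, r, v}
FIRST(<G>) = {v}
FOLLOW(<S>) = {$}
FOLLOW(<F>) = {$, r}
FOLLOW(<K>) = {$, r}
FOLLOW(<G>) = {$, r}
Cell M[<F>, r] receives both <F> → r v r <F> and <F> → <K> — the grammar is not LL(1).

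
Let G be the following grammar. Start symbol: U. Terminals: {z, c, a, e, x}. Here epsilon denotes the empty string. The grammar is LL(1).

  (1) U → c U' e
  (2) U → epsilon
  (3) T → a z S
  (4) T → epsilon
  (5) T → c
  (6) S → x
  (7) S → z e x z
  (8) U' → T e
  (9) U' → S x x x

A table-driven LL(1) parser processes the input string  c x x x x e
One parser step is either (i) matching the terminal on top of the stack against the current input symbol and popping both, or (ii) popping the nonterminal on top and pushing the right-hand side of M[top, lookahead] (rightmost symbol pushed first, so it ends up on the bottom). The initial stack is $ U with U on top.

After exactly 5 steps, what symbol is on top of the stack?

x

step 1: stack=$ U  input=c x x x x e $  — expand U → c U' e
step 2: stack=$ e U' c  input=c x x x x e $  — match c
step 3: stack=$ e U'  input=x x x x e $  — expand U' → S x x x
step 4: stack=$ e x x x S  input=x x x x e $  — expand S → x
step 5: stack=$ e x x x x  input=x x x x e $  — match x
Stack after step 5: $ e x x x (top = x).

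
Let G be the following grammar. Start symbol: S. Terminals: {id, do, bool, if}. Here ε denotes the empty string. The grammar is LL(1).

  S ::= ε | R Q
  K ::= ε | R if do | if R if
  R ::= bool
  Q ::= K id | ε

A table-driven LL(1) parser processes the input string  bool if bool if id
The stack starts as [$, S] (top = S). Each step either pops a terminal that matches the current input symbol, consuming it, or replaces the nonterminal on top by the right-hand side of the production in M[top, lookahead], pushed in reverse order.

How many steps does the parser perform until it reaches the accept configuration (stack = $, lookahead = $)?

step 1: stack=$ S  input=bool if bool if id $  — expand S ::= R Q
step 2: stack=$ Q R  input=bool if bool if id $  — expand R ::= bool
step 3: stack=$ Q bool  input=bool if bool if id $  — match bool
step 4: stack=$ Q  input=if bool if id $  — expand Q ::= K id
step 5: stack=$ id K  input=if bool if id $  — expand K ::= if R if
step 6: stack=$ id if R if  input=if bool if id $  — match if
step 7: stack=$ id if R  input=bool if id $  — expand R ::= bool
step 8: stack=$ id if bool  input=bool if id $  — match bool
step 9: stack=$ id if  input=if id $  — match if
step 10: stack=$ id  input=id $  — match id
Accept reached after 10 steps.

10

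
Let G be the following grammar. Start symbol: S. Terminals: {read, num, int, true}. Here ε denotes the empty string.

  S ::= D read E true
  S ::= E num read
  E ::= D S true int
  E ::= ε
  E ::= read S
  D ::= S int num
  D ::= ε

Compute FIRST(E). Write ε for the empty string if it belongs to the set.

{ε, num, read}

FIRST(S) = {num, read}  (via D read E true, E num read)
FIRST(D) = {ε, num, read}  (via S int num)
FIRST(E) = {ε, num, read}  (via D S true int)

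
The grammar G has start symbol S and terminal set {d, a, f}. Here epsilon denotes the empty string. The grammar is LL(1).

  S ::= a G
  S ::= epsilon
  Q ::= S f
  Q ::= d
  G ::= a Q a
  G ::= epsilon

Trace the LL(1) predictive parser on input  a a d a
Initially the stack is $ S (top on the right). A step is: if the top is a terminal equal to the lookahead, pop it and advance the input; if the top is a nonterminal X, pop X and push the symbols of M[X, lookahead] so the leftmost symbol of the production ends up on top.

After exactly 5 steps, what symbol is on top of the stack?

step 1: stack=$ S  input=a a d a $  — expand S ::= a G
step 2: stack=$ G a  input=a a d a $  — match a
step 3: stack=$ G  input=a d a $  — expand G ::= a Q a
step 4: stack=$ a Q a  input=a d a $  — match a
step 5: stack=$ a Q  input=d a $  — expand Q ::= d
Stack after step 5: $ a d (top = d).

d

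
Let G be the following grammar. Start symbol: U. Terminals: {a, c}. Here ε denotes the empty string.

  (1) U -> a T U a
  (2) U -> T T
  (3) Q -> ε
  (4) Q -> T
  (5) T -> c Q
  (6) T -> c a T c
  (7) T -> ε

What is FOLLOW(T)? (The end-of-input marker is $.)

FIRST(T): from T->c Q we get {c}; from T->c a T c we get {c}; from T->ε we get {ε}. So FIRST(T) = {ε, c}.
FIRST(U): from U->a T U a we get {a}; from U->T T we get {ε, c}. So FIRST(U) = {ε, a, c}.
FIRST(Q): from Q->ε we get {ε}; from Q->T we get {ε, c}. So FIRST(Q) = {ε, c}.
FOLLOW(U) includes $ since U is the start symbol.
FOLLOW(U): in U->a T U a, U is followed by a with FIRST {a}. Thus FOLLOW(U) = {$, a}.
FOLLOW(Q): in T->c Q, the suffix after Q is empty, so FOLLOW(Q) ⊇ FOLLOW(T) = {$, a, c}. Thus FOLLOW(Q) = {$, a, c}.
FOLLOW(T): in U->a T U a, T is followed by U a with FIRST {a, c}; in U->T T (occurrence 1), T is followed by T with FIRST {ε, c}; in U->T T (occurrence 1), the suffix after T is nullable, so FOLLOW(T) ⊇ FOLLOW(U) = {$, a}; in U->T T (occurrence 2), the suffix after T is empty, so FOLLOW(T) ⊇ FOLLOW(U) = {$, a}; in Q->T, the suffix after T is empty, so FOLLOW(T) ⊇ FOLLOW(Q) = {$, a, c}; in T->c a T c, T is followed by c with FIRST {c}. Thus FOLLOW(T) = {$, a, c}.

{$, a, c}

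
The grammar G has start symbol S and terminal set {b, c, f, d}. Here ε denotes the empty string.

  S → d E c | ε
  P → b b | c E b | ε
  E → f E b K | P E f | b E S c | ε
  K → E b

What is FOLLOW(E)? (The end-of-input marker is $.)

{b, c, d, f}

FIRST(S) = {ε, d}
FIRST(P) = {ε, b, c}
FIRST(E) = {ε, b, c, f}  (via P E f)
FIRST(K) = {b, c, f}  (via E b)
FOLLOW(S) includes $ since S is the start symbol.
FOLLOW(S): in E→b E S c, S is followed by c with FIRST {c}. Thus FOLLOW(S) = {$, c}.
FOLLOW(P): in E→P E f, P is followed by E f with FIRST {b, c, f}. Thus FOLLOW(P) = {b, c, f}.
FOLLOW(E): in S→d E c, E is followed by c with FIRST {c}; in P→c E b, E is followed by b with FIRST {b}; in E→f E b K, E is followed by b K with FIRST {b}; in E→P E f, E is followed by f with FIRST {f}; in E→b E S c, E is followed by S c with FIRST {c, d}; in K→E b, E is followed by b with FIRST {b}. Thus FOLLOW(E) = {b, c, d, f}.
FOLLOW(K): in E→f E b K, the suffix after K is empty, so FOLLOW(K) ⊇ FOLLOW(E) = {b, c, d, f}. Thus FOLLOW(K) = {b, c, d, f}.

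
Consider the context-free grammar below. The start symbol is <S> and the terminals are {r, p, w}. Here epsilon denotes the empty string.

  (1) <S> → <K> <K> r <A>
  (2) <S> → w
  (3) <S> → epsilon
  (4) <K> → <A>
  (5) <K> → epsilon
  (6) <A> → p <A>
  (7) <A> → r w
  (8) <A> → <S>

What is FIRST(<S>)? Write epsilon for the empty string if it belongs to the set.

FIRST(<S>) = {epsilon, p, r, w}  (via <K> <K> r <A>)
FIRST(<A>) = {epsilon, p, r, w}  (via <S>)
FIRST(<K>) = {epsilon, p, r, w}  (via <A>)

{epsilon, p, r, w}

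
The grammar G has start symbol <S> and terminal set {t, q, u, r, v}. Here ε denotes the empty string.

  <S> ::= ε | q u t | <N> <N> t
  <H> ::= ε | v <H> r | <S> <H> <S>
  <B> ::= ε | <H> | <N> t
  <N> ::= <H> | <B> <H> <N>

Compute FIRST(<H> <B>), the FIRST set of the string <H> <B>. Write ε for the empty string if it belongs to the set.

FIRST(<S>): from <S>::=ε we get {ε}; from <S>::=q u t we get {q}; from <S>::=<N> <N> t we get {q, t, v}. So FIRST(<S>) = {ε, q, t, v}.
FIRST(<H>): from <H>::=ε we get {ε}; from <H>::=v <H> r we get {v}; from <H>::=<S> <H> <S> we get {ε, q, t, v}. So FIRST(<H>) = {ε, q, t, v}.
FIRST(<B>): from <B>::=ε we get {ε}; from <B>::=<H> we get {ε, q, t, v}; from <B>::=<N> t we get {q, t, v}. So FIRST(<B>) = {ε, q, t, v}.
FIRST(<N>): from <N>::=<H> we get {ε, q, t, v}; from <N>::=<B> <H> <N> we get {ε, q, t, v}. So FIRST(<N>) = {ε, q, t, v}.
FIRST(<H> <B>): take FIRST of each symbol in turn, carrying on past any symbol whose FIRST contains ε; result {ε, q, t, v}.

{ε, q, t, v}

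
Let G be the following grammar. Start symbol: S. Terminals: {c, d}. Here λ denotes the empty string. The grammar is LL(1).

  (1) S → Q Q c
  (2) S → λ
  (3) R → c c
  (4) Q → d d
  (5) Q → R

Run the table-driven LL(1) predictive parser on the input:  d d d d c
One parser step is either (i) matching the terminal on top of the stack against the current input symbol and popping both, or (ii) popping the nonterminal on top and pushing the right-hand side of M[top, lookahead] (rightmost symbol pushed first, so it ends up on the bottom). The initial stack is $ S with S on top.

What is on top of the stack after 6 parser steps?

     Stack      Input        Action
  1  $ S        d d d d c $  expand S → Q Q c
  2  $ c Q Q    d d d d c $  expand Q → d d
  3  $ c Q d d  d d d d c $  match d
  4  $ c Q d    d d d c $    match d
  5  $ c Q      d d c $      expand Q → d d
  6  $ c d d    d d c $      match d
Stack after step 6: $ c d (top = d).

d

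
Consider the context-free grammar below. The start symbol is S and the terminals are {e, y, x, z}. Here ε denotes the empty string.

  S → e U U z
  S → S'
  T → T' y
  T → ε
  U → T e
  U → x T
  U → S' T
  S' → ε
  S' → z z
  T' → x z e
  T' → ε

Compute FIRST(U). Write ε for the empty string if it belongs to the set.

FIRST(S'): from S'→ε we get {ε}; from S'→z z we get {z}. So FIRST(S') = {ε, z}.
FIRST(T'): from T'→x z e we get {x}; from T'→ε we get {ε}. So FIRST(T') = {ε, x}.
FIRST(S): from S→e U U z we get {e}; from S→S' we get {ε, z}. So FIRST(S) = {ε, e, z}.
FIRST(T): from T→T' y we get {x, y}; from T→ε we get {ε}. So FIRST(T) = {ε, x, y}.
FIRST(U): from U→T e we get {e, x, y}; from U→x T we get {x}; from U→S' T we get {ε, x, y, z}. So FIRST(U) = {ε, e, x, y, z}.

{ε, e, x, y, z}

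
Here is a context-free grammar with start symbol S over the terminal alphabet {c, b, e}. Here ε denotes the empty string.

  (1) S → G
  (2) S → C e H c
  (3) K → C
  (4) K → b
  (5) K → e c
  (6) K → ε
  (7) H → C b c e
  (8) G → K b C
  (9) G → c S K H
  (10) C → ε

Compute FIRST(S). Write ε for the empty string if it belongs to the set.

{b, c, e}

FIRST(C) = {ε}
FIRST(K) = {ε, b, e}  (via C)
FIRST(H) = {b}  (via C b c e)
FIRST(G) = {b, c, e}  (via K b C)
FIRST(S) = {b, c, e}  (via G, C e H c)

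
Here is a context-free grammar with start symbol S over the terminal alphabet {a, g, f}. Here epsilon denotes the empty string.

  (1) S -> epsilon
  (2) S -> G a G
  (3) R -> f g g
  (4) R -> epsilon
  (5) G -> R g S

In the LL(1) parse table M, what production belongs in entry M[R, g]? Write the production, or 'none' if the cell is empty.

R -> epsilon

FIRST(R): from R->f g g we get {f}; from R->epsilon we get {epsilon}. So FIRST(R) = {epsilon, f}.
FIRST(G): from G->R g S we get {f, g}. So FIRST(G) = {f, g}.
FIRST(S): from S->epsilon we get {epsilon}; from S->G a G we get {f, g}. So FIRST(S) = {epsilon, f, g}.
FOLLOW(S) includes $ since S is the start symbol.
FOLLOW(R): in G->R g S, R is followed by g S with FIRST {g}. Thus FOLLOW(R) = {g}.
For R -> f g g: FIRST(f g g) = {f}, so it goes in M[R, t] for t ∈ {f}.
For R -> epsilon: FIRST(epsilon) = {epsilon}, so it goes in M[R, t] for t ∈ {}; since epsilon ∈ FIRST, also for every t ∈ FOLLOW(R) = {g}.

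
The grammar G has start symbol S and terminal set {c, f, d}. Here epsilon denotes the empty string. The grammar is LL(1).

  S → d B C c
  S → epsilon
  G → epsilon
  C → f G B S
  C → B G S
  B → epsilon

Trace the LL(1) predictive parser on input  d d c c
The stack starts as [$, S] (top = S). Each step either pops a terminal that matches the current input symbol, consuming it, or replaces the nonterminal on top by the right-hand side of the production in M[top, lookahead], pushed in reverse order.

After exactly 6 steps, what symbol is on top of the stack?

step 1: stack=$ S  input=d d c c $  — expand S → d B C c
step 2: stack=$ c C B d  input=d d c c $  — match d
step 3: stack=$ c C B  input=d c c $  — expand B → epsilon
step 4: stack=$ c C  input=d c c $  — expand C → B G S
step 5: stack=$ c S G B  input=d c c $  — expand B → epsilon
step 6: stack=$ c S G  input=d c c $  — expand G → epsilon
Stack after step 6: $ c S (top = S).

S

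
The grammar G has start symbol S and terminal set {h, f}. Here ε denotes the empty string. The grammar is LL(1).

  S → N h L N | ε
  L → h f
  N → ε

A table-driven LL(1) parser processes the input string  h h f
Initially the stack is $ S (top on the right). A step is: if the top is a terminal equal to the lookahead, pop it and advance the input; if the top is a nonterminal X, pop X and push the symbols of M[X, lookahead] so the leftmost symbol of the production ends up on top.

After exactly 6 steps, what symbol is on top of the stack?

N

     Stack      Input    Action
  1  $ S        h h f $  expand S → N h L N
  2  $ N L h N  h h f $  expand N → ε
  3  $ N L h    h h f $  match h
  4  $ N L      h f $    expand L → h f
  5  $ N f h    h f $    match h
  6  $ N f      f $      match f
Stack after step 6: $ N (top = N).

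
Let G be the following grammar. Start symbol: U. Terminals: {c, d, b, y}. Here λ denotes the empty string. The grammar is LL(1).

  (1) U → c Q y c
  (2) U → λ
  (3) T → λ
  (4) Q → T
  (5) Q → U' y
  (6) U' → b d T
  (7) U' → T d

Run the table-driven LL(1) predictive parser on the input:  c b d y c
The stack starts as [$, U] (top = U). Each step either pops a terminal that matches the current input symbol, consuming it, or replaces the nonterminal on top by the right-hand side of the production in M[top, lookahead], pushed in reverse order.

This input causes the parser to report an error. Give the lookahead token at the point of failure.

c

step 1: stack=$ U  input=c b d y c $  — expand U → c Q y c
step 2: stack=$ c y Q c  input=c b d y c $  — match c
step 3: stack=$ c y Q  input=b d y c $  — expand Q → U' y
step 4: stack=$ c y y U'  input=b d y c $  — expand U' → b d T
step 5: stack=$ c y y T d b  input=b d y c $  — match b
step 6: stack=$ c y y T d  input=d y c $  — match d
step 7: stack=$ c y y T  input=y c $  — expand T → λ
step 8: stack=$ c y y  input=y c $  — match y
step 9: stack=$ c y  input=c $  — error: top is terminal y but lookahead is c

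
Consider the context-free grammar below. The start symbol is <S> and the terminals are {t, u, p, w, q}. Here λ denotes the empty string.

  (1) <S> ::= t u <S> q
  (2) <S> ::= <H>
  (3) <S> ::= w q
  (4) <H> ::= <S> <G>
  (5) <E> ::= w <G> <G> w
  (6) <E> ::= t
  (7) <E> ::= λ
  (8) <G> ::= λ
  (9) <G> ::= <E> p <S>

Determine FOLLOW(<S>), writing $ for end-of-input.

{$, p, q, t, w}

FIRST(<E>) = {λ, t, w}
FIRST(<G>) = {λ, p, t, w}  (via <E> p <S>)
FIRST(<S>) = {t, w}  (via <H>)
FIRST(<H>) = {t, w}  (via <S> <G>)
FOLLOW(<S>) includes $ since <S> is the start symbol.
FOLLOW(<E>): in <G>::=<E> p <S>, <E> is followed by p <S> with FIRST {p}. Thus FOLLOW(<E>) = {p}.
FOLLOW(<S>): in <S>::=t u <S> q, <S> is followed by q with FIRST {q}; in <H>::=<S> <G>, <S> is followed by <G> with FIRST {λ, p, t, w}; in <H>::=<S> <G>, the suffix after <S> is nullable, so FOLLOW(<S>) ⊇ FOLLOW(<H>) = {$, p, q, t, w}; in <G>::=<E> p <S>, the suffix after <S> is empty, so FOLLOW(<S>) ⊇ FOLLOW(<G>) = {$, p, q, t, w}. Thus FOLLOW(<S>) = {$, p, q, t, w}.
FOLLOW(<H>): in <S>::=<H>, the suffix after <H> is empty, so FOLLOW(<H>) ⊇ FOLLOW(<S>) = {$, p, q, t, w}. Thus FOLLOW(<H>) = {$, p, q, t, w}.
FOLLOW(<G>): in <H>::=<S> <G>, the suffix after <G> is empty, so FOLLOW(<G>) ⊇ FOLLOW(<H>) = {$, p, q, t, w}; in <E>::=w <G> <G> w (occurrence 1), <G> is followed by <G> w with FIRST {p, t, w}; in <E>::=w <G> <G> w (occurrence 2), <G> is followed by w with FIRST {w}. Thus FOLLOW(<G>) = {$, p, q, t, w}.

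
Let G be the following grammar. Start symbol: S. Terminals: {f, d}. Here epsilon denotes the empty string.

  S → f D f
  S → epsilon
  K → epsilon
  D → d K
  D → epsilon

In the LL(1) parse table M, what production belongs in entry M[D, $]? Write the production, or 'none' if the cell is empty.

none

FIRST(S) = {epsilon, f}
FIRST(K) = {epsilon}
FIRST(D) = {epsilon, d}
FOLLOW(S) includes $ since S is the start symbol.
FOLLOW(D): in S→f D f, D is followed by f with FIRST {f}. Thus FOLLOW(D) = {f}.
For D → d K: FIRST(d K) = {d}, so it goes in M[D, t] for t ∈ {d}.
For D → epsilon: FIRST(epsilon) = {epsilon}, so it goes in M[D, t] for t ∈ {}; since epsilon ∈ FIRST, also for every t ∈ FOLLOW(D) = {f}.
None of these place a production in M[D, $].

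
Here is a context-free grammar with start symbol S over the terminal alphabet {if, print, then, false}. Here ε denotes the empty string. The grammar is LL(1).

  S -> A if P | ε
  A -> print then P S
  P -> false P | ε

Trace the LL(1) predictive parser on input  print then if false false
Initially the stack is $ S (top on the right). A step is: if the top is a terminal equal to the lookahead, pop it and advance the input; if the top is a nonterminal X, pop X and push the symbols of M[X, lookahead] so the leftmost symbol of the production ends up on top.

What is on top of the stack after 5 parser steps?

S

     Stack                  Input                        Action
  1  $ S                    print then if false false $  expand S -> A if P
  2  $ P if A               print then if false false $  expand A -> print then P S
  3  $ P if S P then print  print then if false false $  match print
  4  $ P if S P then        then if false false $        match then
  5  $ P if S P             if false false $             expand P -> ε
Stack after step 5: $ P if S (top = S).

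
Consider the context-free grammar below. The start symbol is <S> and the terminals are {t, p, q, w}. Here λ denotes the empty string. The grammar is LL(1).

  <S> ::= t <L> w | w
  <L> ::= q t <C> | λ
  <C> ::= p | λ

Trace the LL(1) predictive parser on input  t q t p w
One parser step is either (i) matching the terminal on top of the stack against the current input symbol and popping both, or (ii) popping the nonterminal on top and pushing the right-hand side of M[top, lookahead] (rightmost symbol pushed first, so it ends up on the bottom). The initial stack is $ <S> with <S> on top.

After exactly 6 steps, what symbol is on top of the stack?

step 1: stack=$ <S>  input=t q t p w $  — expand <S> ::= t <L> w
step 2: stack=$ w <L> t  input=t q t p w $  — match t
step 3: stack=$ w <L>  input=q t p w $  — expand <L> ::= q t <C>
step 4: stack=$ w <C> t q  input=q t p w $  — match q
step 5: stack=$ w <C> t  input=t p w $  — match t
step 6: stack=$ w <C>  input=p w $  — expand <C> ::= p
Stack after step 6: $ w p (top = p).

p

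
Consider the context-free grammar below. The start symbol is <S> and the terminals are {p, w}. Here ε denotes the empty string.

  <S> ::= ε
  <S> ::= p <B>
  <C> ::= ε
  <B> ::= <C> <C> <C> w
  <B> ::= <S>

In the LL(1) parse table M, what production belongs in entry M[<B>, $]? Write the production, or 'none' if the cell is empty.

<B> ::= <S>

FIRST(<S>): from <S>::=ε we get {ε}; from <S>::=p <B> we get {p}. So FIRST(<S>) = {ε, p}.
FIRST(<C>): from <C>::=ε we get {ε}. So FIRST(<C>) = {ε}.
FIRST(<B>): from <B>::=<C> <C> <C> w we get {w}; from <B>::=<S> we get {ε, p}. So FIRST(<B>) = {ε, p, w}.
FOLLOW(<S>) includes $ since <S> is the start symbol.
FOLLOW(<S>): in <B>::=<S>, the suffix after <S> is empty, so FOLLOW(<S>) ⊇ FOLLOW(<B>) = {$}. Thus FOLLOW(<S>) = {$}.
FOLLOW(<B>): in <S>::=p <B>, the suffix after <B> is empty, so FOLLOW(<B>) ⊇ FOLLOW(<S>) = {$}. Thus FOLLOW(<B>) = {$}.
For <B> ::= <C> <C> <C> w: FIRST(<C> <C> <C> w) = {w}, so it goes in M[<B>, t] for t ∈ {w}.
For <B> ::= <S>: FIRST(<S>) = {ε, p}, so it goes in M[<B>, t] for t ∈ {p}; since ε ∈ FIRST, also for every t ∈ FOLLOW(<B>) = {$}.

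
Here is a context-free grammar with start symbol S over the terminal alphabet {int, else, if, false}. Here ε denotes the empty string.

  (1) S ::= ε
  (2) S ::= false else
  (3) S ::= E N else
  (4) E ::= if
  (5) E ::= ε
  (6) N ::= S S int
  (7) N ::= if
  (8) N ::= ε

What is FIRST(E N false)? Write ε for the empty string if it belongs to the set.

FIRST(E) = {ε, if}
FIRST(S) = {ε, else, false, if, int}  (via E N else)
FIRST(N) = {ε, else, false, if, int}  (via S S int)
FIRST(E N false): take FIRST of each symbol in turn, carrying on past any symbol whose FIRST contains ε; result {else, false, if, int}.

{else, false, if, int}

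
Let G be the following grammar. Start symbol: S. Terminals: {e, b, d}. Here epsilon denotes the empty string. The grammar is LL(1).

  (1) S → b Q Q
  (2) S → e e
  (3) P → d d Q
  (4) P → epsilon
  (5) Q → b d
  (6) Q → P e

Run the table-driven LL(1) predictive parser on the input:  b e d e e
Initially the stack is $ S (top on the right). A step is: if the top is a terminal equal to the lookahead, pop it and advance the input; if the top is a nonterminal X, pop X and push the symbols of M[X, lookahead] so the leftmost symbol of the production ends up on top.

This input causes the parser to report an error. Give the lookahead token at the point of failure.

e

step 1: stack=$ S  input=b e d e e $  — expand S → b Q Q
step 2: stack=$ Q Q b  input=b e d e e $  — match b
step 3: stack=$ Q Q  input=e d e e $  — expand Q → P e
step 4: stack=$ Q e P  input=e d e e $  — expand P → epsilon
step 5: stack=$ Q e  input=e d e e $  — match e
step 6: stack=$ Q  input=d e e $  — expand Q → P e
step 7: stack=$ e P  input=d e e $  — expand P → d d Q
step 8: stack=$ e Q d d  input=d e e $  — match d
step 9: stack=$ e Q d  input=e e $  — error: top is terminal d but lookahead is e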